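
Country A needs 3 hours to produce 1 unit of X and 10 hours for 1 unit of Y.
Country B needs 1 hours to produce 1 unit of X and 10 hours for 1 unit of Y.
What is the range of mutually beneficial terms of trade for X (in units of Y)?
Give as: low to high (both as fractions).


Opportunity cost of X for Country A = hours_X / hours_Y = 3/10 = 3/10 units of Y
Opportunity cost of X for Country B = hours_X / hours_Y = 1/10 = 1/10 units of Y
Terms of trade must be between the two opportunity costs.
Range: 1/10 to 3/10

1/10 to 3/10


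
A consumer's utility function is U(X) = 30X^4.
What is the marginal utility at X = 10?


MU = dU/dX = 30*4*X^(4-1)
MU = 120*X^3
At X = 10:
MU = 120 * 10^3
MU = 120 * 1000 = 120000

120000


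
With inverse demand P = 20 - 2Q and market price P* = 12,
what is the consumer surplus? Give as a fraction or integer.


Maximum willingness to pay (at Q=0): P_max = 20
Quantity demanded at P* = 12:
Q* = (20 - 12)/2 = 4
CS = (1/2) * Q* * (P_max - P*)
CS = (1/2) * 4 * (20 - 12)
CS = (1/2) * 4 * 8 = 16

16


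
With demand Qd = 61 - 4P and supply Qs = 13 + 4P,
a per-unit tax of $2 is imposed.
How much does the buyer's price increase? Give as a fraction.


With a per-unit tax, the buyer's price increase depends on relative slopes.
Supply slope: d = 4, Demand slope: b = 4
Buyer's price increase = d * tax / (b + d)
= 4 * 2 / (4 + 4)
= 8 / 8 = 1

1


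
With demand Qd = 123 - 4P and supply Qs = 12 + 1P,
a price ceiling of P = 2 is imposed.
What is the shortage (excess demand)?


At P = 2:
Qd = 123 - 4*2 = 115
Qs = 12 + 1*2 = 14
Shortage = Qd - Qs = 115 - 14 = 101

101


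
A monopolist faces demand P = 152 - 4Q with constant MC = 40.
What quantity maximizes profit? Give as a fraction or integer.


TR = P*Q = (152 - 4Q)Q = 152Q - 4Q^2
MR = dTR/dQ = 152 - 8Q
Set MR = MC:
152 - 8Q = 40
112 = 8Q
Q* = 112/8 = 14

14


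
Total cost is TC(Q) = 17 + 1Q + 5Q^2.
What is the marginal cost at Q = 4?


MC = dTC/dQ = 1 + 2*5*Q
At Q = 4:
MC = 1 + 10*4
MC = 1 + 40 = 41

41


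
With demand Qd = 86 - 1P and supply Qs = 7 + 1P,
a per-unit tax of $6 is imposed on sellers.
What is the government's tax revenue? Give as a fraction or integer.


With tax on sellers, new supply: Qs' = 7 + 1(P - 6)
= 1 + 1P
New equilibrium quantity:
Q_new = 87/2
Tax revenue = tax * Q_new = 6 * 87/2 = 261

261


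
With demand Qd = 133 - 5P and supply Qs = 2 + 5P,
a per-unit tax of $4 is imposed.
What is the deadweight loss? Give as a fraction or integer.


Pre-tax equilibrium quantity: Q* = 135/2
Post-tax equilibrium quantity: Q_tax = 115/2
Reduction in quantity: Q* - Q_tax = 10
DWL = (1/2) * tax * (Q* - Q_tax)
DWL = (1/2) * 4 * 10 = 20

20


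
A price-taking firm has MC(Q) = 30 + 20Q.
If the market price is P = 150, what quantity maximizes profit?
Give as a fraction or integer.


In perfect competition, profit is maximized where P = MC.
150 = 30 + 20Q
120 = 20Q
Q* = 120/20 = 6

6


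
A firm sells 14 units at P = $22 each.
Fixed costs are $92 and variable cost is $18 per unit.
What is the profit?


Total Revenue = P * Q = 22 * 14 = $308
Total Cost = FC + VC*Q = 92 + 18*14 = $344
Profit = TR - TC = 308 - 344 = $-36

$-36


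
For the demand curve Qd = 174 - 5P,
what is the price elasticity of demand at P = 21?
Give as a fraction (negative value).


dQ/dP = -5
At P = 21: Q = 174 - 5*21 = 69
E = (dQ/dP)(P/Q) = (-5)(21/69) = -35/23

-35/23


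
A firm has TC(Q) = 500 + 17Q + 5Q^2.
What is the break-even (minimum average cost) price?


AC(Q) = 500/Q + 17 + 5Q
To minimize: dAC/dQ = -500/Q^2 + 5 = 0
Q^2 = 500/5 = 100
Q* = 10
Min AC = 500/10 + 17 + 5*10
Min AC = 50 + 17 + 50 = 117

117


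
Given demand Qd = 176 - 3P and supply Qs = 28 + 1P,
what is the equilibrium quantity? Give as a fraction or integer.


First find equilibrium price:
176 - 3P = 28 + 1P
P* = 148/4 = 37
Then substitute into demand:
Q* = 176 - 3 * 37 = 65

65


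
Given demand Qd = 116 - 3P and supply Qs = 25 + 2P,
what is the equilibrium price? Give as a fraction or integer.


At equilibrium, Qd = Qs.
116 - 3P = 25 + 2P
116 - 25 = 3P + 2P
91 = 5P
P* = 91/5 = 91/5

91/5


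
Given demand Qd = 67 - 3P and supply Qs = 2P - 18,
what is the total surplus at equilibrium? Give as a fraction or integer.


Find equilibrium: 67 - 3P = 2P - 18
67 + 18 = 5P
P* = 85/5 = 17
Q* = 2*17 - 18 = 16
Inverse demand: P = 67/3 - Q/3, so P_max = 67/3
Inverse supply: P = 9 + Q/2, so P_min = 9
CS = (1/2) * 16 * (67/3 - 17) = 128/3
PS = (1/2) * 16 * (17 - 9) = 64
TS = CS + PS = 128/3 + 64 = 320/3

320/3


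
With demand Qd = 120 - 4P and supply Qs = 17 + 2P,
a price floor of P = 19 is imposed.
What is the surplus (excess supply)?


At P = 19:
Qd = 120 - 4*19 = 44
Qs = 17 + 2*19 = 55
Surplus = Qs - Qd = 55 - 44 = 11

11


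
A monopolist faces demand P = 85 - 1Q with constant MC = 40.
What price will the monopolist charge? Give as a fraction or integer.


MR = 85 - 2Q
Set MR = MC: 85 - 2Q = 40
Q* = 45/2
Substitute into demand:
P* = 85 - 1*45/2 = 125/2

125/2


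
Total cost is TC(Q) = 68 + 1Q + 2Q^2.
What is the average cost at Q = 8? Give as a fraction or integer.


TC(8) = 68 + 1*8 + 2*8^2
TC(8) = 68 + 8 + 128 = 204
AC = TC/Q = 204/8 = 51/2

51/2


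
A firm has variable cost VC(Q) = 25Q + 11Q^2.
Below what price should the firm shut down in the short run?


AVC(Q) = VC(Q)/Q = 25 + 11Q
AVC is increasing in Q, so minimum AVC is at Q -> 0+.
Min AVC = 25
The firm should shut down if P < 25.

25


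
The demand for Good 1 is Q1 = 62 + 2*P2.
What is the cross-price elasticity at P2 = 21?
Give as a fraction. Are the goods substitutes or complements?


dQ1/dP2 = 2
At P2 = 21: Q1 = 62 + 2*21 = 104
Exy = (dQ1/dP2)(P2/Q1) = 2 * 21 / 104 = 21/52
Since Exy > 0, the goods are substitutes.

21/52 (substitutes)


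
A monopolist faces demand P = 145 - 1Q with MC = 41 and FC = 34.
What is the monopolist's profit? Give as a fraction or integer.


MR = MC: 145 - 2Q = 41
Q* = 52
P* = 145 - 1*52 = 93
Profit = (P* - MC)*Q* - FC
= (93 - 41)*52 - 34
= 52*52 - 34
= 2704 - 34 = 2670

2670


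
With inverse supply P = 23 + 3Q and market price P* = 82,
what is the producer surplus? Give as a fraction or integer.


Minimum supply price (at Q=0): P_min = 23
Quantity supplied at P* = 82:
Q* = (82 - 23)/3 = 59/3
PS = (1/2) * Q* * (P* - P_min)
PS = (1/2) * 59/3 * (82 - 23)
PS = (1/2) * 59/3 * 59 = 3481/6

3481/6


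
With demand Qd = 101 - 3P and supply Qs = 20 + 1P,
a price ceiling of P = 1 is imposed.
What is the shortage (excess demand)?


At P = 1:
Qd = 101 - 3*1 = 98
Qs = 20 + 1*1 = 21
Shortage = Qd - Qs = 98 - 21 = 77

77


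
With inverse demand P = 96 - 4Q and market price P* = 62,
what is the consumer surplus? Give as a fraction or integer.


Maximum willingness to pay (at Q=0): P_max = 96
Quantity demanded at P* = 62:
Q* = (96 - 62)/4 = 17/2
CS = (1/2) * Q* * (P_max - P*)
CS = (1/2) * 17/2 * (96 - 62)
CS = (1/2) * 17/2 * 34 = 289/2

289/2


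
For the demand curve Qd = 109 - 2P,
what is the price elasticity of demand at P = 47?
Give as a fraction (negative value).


dQ/dP = -2
At P = 47: Q = 109 - 2*47 = 15
E = (dQ/dP)(P/Q) = (-2)(47/15) = -94/15

-94/15


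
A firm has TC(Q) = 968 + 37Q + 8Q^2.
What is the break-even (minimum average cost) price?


AC(Q) = 968/Q + 37 + 8Q
To minimize: dAC/dQ = -968/Q^2 + 8 = 0
Q^2 = 968/8 = 121
Q* = 11
Min AC = 968/11 + 37 + 8*11
Min AC = 88 + 37 + 88 = 213

213


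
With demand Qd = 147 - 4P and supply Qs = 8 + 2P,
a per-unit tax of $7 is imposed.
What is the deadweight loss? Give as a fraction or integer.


Pre-tax equilibrium quantity: Q* = 163/3
Post-tax equilibrium quantity: Q_tax = 45
Reduction in quantity: Q* - Q_tax = 28/3
DWL = (1/2) * tax * (Q* - Q_tax)
DWL = (1/2) * 7 * 28/3 = 98/3

98/3


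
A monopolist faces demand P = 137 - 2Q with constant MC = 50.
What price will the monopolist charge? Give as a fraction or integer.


MR = 137 - 4Q
Set MR = MC: 137 - 4Q = 50
Q* = 87/4
Substitute into demand:
P* = 137 - 2*87/4 = 187/2

187/2


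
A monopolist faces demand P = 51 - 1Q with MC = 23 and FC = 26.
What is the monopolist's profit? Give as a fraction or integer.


MR = MC: 51 - 2Q = 23
Q* = 14
P* = 51 - 1*14 = 37
Profit = (P* - MC)*Q* - FC
= (37 - 23)*14 - 26
= 14*14 - 26
= 196 - 26 = 170

170


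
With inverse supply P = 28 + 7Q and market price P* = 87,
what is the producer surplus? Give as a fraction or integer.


Minimum supply price (at Q=0): P_min = 28
Quantity supplied at P* = 87:
Q* = (87 - 28)/7 = 59/7
PS = (1/2) * Q* * (P* - P_min)
PS = (1/2) * 59/7 * (87 - 28)
PS = (1/2) * 59/7 * 59 = 3481/14

3481/14


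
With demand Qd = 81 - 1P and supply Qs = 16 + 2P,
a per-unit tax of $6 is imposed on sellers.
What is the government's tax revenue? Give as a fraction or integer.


With tax on sellers, new supply: Qs' = 16 + 2(P - 6)
= 4 + 2P
New equilibrium quantity:
Q_new = 166/3
Tax revenue = tax * Q_new = 6 * 166/3 = 332

332


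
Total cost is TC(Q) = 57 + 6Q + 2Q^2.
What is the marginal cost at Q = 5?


MC = dTC/dQ = 6 + 2*2*Q
At Q = 5:
MC = 6 + 4*5
MC = 6 + 20 = 26

26


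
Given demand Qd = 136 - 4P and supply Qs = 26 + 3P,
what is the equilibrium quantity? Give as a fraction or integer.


First find equilibrium price:
136 - 4P = 26 + 3P
P* = 110/7 = 110/7
Then substitute into demand:
Q* = 136 - 4 * 110/7 = 512/7

512/7


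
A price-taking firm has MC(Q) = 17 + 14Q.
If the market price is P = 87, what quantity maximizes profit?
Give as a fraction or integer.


In perfect competition, profit is maximized where P = MC.
87 = 17 + 14Q
70 = 14Q
Q* = 70/14 = 5

5


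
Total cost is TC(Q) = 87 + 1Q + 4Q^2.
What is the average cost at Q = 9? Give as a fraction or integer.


TC(9) = 87 + 1*9 + 4*9^2
TC(9) = 87 + 9 + 324 = 420
AC = TC/Q = 420/9 = 140/3

140/3


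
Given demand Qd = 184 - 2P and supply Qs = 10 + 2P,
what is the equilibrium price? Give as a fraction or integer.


At equilibrium, Qd = Qs.
184 - 2P = 10 + 2P
184 - 10 = 2P + 2P
174 = 4P
P* = 174/4 = 87/2

87/2


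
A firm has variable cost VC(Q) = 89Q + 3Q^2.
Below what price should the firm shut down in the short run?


AVC(Q) = VC(Q)/Q = 89 + 3Q
AVC is increasing in Q, so minimum AVC is at Q -> 0+.
Min AVC = 89
The firm should shut down if P < 89.

89


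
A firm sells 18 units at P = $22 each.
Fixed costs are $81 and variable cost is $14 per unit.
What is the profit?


Total Revenue = P * Q = 22 * 18 = $396
Total Cost = FC + VC*Q = 81 + 14*18 = $333
Profit = TR - TC = 396 - 333 = $63

$63


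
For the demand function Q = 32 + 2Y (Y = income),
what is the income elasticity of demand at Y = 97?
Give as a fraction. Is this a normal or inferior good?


dQ/dY = 2
At Y = 97: Q = 32 + 2*97 = 226
Ey = (dQ/dY)(Y/Q) = 2 * 97 / 226 = 97/113
Since Ey > 0, this is a normal good.

97/113 (normal good)


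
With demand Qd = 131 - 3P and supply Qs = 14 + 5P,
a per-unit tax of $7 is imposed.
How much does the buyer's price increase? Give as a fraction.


With a per-unit tax, the buyer's price increase depends on relative slopes.
Supply slope: d = 5, Demand slope: b = 3
Buyer's price increase = d * tax / (b + d)
= 5 * 7 / (3 + 5)
= 35 / 8 = 35/8

35/8


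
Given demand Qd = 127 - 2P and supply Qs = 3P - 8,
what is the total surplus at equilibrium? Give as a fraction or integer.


Find equilibrium: 127 - 2P = 3P - 8
127 + 8 = 5P
P* = 135/5 = 27
Q* = 3*27 - 8 = 73
Inverse demand: P = 127/2 - Q/2, so P_max = 127/2
Inverse supply: P = 8/3 + Q/3, so P_min = 8/3
CS = (1/2) * 73 * (127/2 - 27) = 5329/4
PS = (1/2) * 73 * (27 - 8/3) = 5329/6
TS = CS + PS = 5329/4 + 5329/6 = 26645/12

26645/12


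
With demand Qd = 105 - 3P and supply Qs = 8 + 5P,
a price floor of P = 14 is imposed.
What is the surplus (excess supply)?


At P = 14:
Qd = 105 - 3*14 = 63
Qs = 8 + 5*14 = 78
Surplus = Qs - Qd = 78 - 63 = 15

15


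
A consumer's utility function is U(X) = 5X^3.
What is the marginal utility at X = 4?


MU = dU/dX = 5*3*X^(3-1)
MU = 15*X^2
At X = 4:
MU = 15 * 4^2
MU = 15 * 16 = 240

240


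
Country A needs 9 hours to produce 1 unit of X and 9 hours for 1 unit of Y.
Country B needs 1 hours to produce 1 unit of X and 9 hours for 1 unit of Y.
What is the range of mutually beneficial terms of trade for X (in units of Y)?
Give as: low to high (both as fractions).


Opportunity cost of X for Country A = hours_X / hours_Y = 9/9 = 1 units of Y
Opportunity cost of X for Country B = hours_X / hours_Y = 1/9 = 1/9 units of Y
Terms of trade must be between the two opportunity costs.
Range: 1/9 to 1

1/9 to 1


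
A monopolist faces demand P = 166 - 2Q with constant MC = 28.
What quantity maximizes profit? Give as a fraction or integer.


TR = P*Q = (166 - 2Q)Q = 166Q - 2Q^2
MR = dTR/dQ = 166 - 4Q
Set MR = MC:
166 - 4Q = 28
138 = 4Q
Q* = 138/4 = 69/2

69/2


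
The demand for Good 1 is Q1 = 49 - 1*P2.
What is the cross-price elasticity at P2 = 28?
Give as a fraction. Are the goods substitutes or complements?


dQ1/dP2 = -1
At P2 = 28: Q1 = 49 - 1*28 = 21
Exy = (dQ1/dP2)(P2/Q1) = -1 * 28 / 21 = -4/3
Since Exy < 0, the goods are complements.

-4/3 (complements)


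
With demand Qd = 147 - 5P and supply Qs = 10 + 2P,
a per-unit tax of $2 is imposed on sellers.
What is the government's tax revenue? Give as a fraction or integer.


With tax on sellers, new supply: Qs' = 10 + 2(P - 2)
= 6 + 2P
New equilibrium quantity:
Q_new = 324/7
Tax revenue = tax * Q_new = 2 * 324/7 = 648/7

648/7


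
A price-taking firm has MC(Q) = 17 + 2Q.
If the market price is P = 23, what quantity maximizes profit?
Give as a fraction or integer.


In perfect competition, profit is maximized where P = MC.
23 = 17 + 2Q
6 = 2Q
Q* = 6/2 = 3

3


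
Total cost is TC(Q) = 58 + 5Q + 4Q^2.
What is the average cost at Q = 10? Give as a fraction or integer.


TC(10) = 58 + 5*10 + 4*10^2
TC(10) = 58 + 50 + 400 = 508
AC = TC/Q = 508/10 = 254/5

254/5


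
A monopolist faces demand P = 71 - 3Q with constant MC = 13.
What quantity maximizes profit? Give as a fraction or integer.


TR = P*Q = (71 - 3Q)Q = 71Q - 3Q^2
MR = dTR/dQ = 71 - 6Q
Set MR = MC:
71 - 6Q = 13
58 = 6Q
Q* = 58/6 = 29/3

29/3


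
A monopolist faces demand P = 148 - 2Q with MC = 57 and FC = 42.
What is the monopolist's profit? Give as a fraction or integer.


MR = MC: 148 - 4Q = 57
Q* = 91/4
P* = 148 - 2*91/4 = 205/2
Profit = (P* - MC)*Q* - FC
= (205/2 - 57)*91/4 - 42
= 91/2*91/4 - 42
= 8281/8 - 42 = 7945/8

7945/8


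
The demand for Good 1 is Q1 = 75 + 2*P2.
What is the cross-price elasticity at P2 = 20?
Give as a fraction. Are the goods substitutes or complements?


dQ1/dP2 = 2
At P2 = 20: Q1 = 75 + 2*20 = 115
Exy = (dQ1/dP2)(P2/Q1) = 2 * 20 / 115 = 8/23
Since Exy > 0, the goods are substitutes.

8/23 (substitutes)


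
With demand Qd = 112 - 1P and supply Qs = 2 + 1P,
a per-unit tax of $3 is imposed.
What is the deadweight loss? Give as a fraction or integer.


Pre-tax equilibrium quantity: Q* = 57
Post-tax equilibrium quantity: Q_tax = 111/2
Reduction in quantity: Q* - Q_tax = 3/2
DWL = (1/2) * tax * (Q* - Q_tax)
DWL = (1/2) * 3 * 3/2 = 9/4

9/4


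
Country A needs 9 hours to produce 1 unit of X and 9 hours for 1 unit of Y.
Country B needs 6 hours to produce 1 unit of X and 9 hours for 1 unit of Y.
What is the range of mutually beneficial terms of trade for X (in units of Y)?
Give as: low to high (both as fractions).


Opportunity cost of X for Country A = hours_X / hours_Y = 9/9 = 1 units of Y
Opportunity cost of X for Country B = hours_X / hours_Y = 6/9 = 2/3 units of Y
Terms of trade must be between the two opportunity costs.
Range: 2/3 to 1

2/3 to 1


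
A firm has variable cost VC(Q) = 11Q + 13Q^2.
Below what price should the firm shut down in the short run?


AVC(Q) = VC(Q)/Q = 11 + 13Q
AVC is increasing in Q, so minimum AVC is at Q -> 0+.
Min AVC = 11
The firm should shut down if P < 11.

11


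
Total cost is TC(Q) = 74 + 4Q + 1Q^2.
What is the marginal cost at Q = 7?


MC = dTC/dQ = 4 + 2*1*Q
At Q = 7:
MC = 4 + 2*7
MC = 4 + 14 = 18

18


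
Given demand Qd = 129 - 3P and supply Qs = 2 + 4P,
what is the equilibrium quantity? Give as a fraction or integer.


First find equilibrium price:
129 - 3P = 2 + 4P
P* = 127/7 = 127/7
Then substitute into demand:
Q* = 129 - 3 * 127/7 = 522/7

522/7


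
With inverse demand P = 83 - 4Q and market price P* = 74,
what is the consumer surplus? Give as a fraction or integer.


Maximum willingness to pay (at Q=0): P_max = 83
Quantity demanded at P* = 74:
Q* = (83 - 74)/4 = 9/4
CS = (1/2) * Q* * (P_max - P*)
CS = (1/2) * 9/4 * (83 - 74)
CS = (1/2) * 9/4 * 9 = 81/8

81/8


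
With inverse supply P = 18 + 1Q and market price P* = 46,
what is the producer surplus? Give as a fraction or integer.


Minimum supply price (at Q=0): P_min = 18
Quantity supplied at P* = 46:
Q* = (46 - 18)/1 = 28
PS = (1/2) * Q* * (P* - P_min)
PS = (1/2) * 28 * (46 - 18)
PS = (1/2) * 28 * 28 = 392

392


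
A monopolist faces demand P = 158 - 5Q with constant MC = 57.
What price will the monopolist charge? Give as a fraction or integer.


MR = 158 - 10Q
Set MR = MC: 158 - 10Q = 57
Q* = 101/10
Substitute into demand:
P* = 158 - 5*101/10 = 215/2

215/2


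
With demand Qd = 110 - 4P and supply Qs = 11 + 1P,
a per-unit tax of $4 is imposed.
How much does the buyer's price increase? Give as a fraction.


With a per-unit tax, the buyer's price increase depends on relative slopes.
Supply slope: d = 1, Demand slope: b = 4
Buyer's price increase = d * tax / (b + d)
= 1 * 4 / (4 + 1)
= 4 / 5 = 4/5

4/5


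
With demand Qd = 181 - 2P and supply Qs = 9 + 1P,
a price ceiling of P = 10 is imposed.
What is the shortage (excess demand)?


At P = 10:
Qd = 181 - 2*10 = 161
Qs = 9 + 1*10 = 19
Shortage = Qd - Qs = 161 - 19 = 142

142


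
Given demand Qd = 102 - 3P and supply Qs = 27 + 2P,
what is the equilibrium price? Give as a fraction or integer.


At equilibrium, Qd = Qs.
102 - 3P = 27 + 2P
102 - 27 = 3P + 2P
75 = 5P
P* = 75/5 = 15

15


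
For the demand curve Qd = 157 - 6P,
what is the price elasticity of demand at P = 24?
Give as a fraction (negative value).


dQ/dP = -6
At P = 24: Q = 157 - 6*24 = 13
E = (dQ/dP)(P/Q) = (-6)(24/13) = -144/13

-144/13


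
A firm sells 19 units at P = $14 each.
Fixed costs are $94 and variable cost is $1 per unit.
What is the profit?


Total Revenue = P * Q = 14 * 19 = $266
Total Cost = FC + VC*Q = 94 + 1*19 = $113
Profit = TR - TC = 266 - 113 = $153

$153


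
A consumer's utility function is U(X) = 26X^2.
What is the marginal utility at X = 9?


MU = dU/dX = 26*2*X^(2-1)
MU = 52*X^1
At X = 9:
MU = 52 * 9^1
MU = 52 * 9 = 468

468


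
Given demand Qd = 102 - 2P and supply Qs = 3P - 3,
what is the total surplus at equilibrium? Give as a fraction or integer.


Find equilibrium: 102 - 2P = 3P - 3
102 + 3 = 5P
P* = 105/5 = 21
Q* = 3*21 - 3 = 60
Inverse demand: P = 51 - Q/2, so P_max = 51
Inverse supply: P = 1 + Q/3, so P_min = 1
CS = (1/2) * 60 * (51 - 21) = 900
PS = (1/2) * 60 * (21 - 1) = 600
TS = CS + PS = 900 + 600 = 1500

1500


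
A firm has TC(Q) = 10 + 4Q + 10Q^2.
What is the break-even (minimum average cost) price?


AC(Q) = 10/Q + 4 + 10Q
To minimize: dAC/dQ = -10/Q^2 + 10 = 0
Q^2 = 10/10 = 1
Q* = 1
Min AC = 10/1 + 4 + 10*1
Min AC = 10 + 4 + 10 = 24

24


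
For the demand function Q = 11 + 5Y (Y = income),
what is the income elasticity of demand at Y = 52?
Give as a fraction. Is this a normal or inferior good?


dQ/dY = 5
At Y = 52: Q = 11 + 5*52 = 271
Ey = (dQ/dY)(Y/Q) = 5 * 52 / 271 = 260/271
Since Ey > 0, this is a normal good.

260/271 (normal good)


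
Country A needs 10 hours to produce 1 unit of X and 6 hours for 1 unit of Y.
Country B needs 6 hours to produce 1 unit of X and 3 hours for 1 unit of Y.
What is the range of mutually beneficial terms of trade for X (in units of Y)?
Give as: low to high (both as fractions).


Opportunity cost of X for Country A = hours_X / hours_Y = 10/6 = 5/3 units of Y
Opportunity cost of X for Country B = hours_X / hours_Y = 6/3 = 2 units of Y
Terms of trade must be between the two opportunity costs.
Range: 5/3 to 2

5/3 to 2


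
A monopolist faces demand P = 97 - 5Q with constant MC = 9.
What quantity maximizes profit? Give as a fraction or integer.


TR = P*Q = (97 - 5Q)Q = 97Q - 5Q^2
MR = dTR/dQ = 97 - 10Q
Set MR = MC:
97 - 10Q = 9
88 = 10Q
Q* = 88/10 = 44/5

44/5


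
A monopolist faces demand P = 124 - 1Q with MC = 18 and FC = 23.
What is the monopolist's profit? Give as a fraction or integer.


MR = MC: 124 - 2Q = 18
Q* = 53
P* = 124 - 1*53 = 71
Profit = (P* - MC)*Q* - FC
= (71 - 18)*53 - 23
= 53*53 - 23
= 2809 - 23 = 2786

2786


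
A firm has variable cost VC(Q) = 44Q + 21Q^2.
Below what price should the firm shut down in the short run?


AVC(Q) = VC(Q)/Q = 44 + 21Q
AVC is increasing in Q, so minimum AVC is at Q -> 0+.
Min AVC = 44
The firm should shut down if P < 44.

44


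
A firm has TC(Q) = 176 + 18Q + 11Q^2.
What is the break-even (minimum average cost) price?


AC(Q) = 176/Q + 18 + 11Q
To minimize: dAC/dQ = -176/Q^2 + 11 = 0
Q^2 = 176/11 = 16
Q* = 4
Min AC = 176/4 + 18 + 11*4
Min AC = 44 + 18 + 44 = 106

106


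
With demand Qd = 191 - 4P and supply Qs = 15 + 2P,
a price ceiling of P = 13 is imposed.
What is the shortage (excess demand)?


At P = 13:
Qd = 191 - 4*13 = 139
Qs = 15 + 2*13 = 41
Shortage = Qd - Qs = 139 - 41 = 98

98


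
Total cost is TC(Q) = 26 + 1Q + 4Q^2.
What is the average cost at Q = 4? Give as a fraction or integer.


TC(4) = 26 + 1*4 + 4*4^2
TC(4) = 26 + 4 + 64 = 94
AC = TC/Q = 94/4 = 47/2

47/2


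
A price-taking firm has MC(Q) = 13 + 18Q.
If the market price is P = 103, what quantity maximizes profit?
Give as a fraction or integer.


In perfect competition, profit is maximized where P = MC.
103 = 13 + 18Q
90 = 18Q
Q* = 90/18 = 5

5


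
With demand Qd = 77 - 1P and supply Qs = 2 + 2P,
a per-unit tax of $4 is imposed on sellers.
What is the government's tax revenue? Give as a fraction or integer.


With tax on sellers, new supply: Qs' = 2 + 2(P - 4)
= 2P - 6
New equilibrium quantity:
Q_new = 148/3
Tax revenue = tax * Q_new = 4 * 148/3 = 592/3

592/3


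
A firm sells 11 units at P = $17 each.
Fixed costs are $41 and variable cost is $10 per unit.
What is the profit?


Total Revenue = P * Q = 17 * 11 = $187
Total Cost = FC + VC*Q = 41 + 10*11 = $151
Profit = TR - TC = 187 - 151 = $36

$36


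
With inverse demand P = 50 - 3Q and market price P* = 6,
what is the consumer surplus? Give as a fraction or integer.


Maximum willingness to pay (at Q=0): P_max = 50
Quantity demanded at P* = 6:
Q* = (50 - 6)/3 = 44/3
CS = (1/2) * Q* * (P_max - P*)
CS = (1/2) * 44/3 * (50 - 6)
CS = (1/2) * 44/3 * 44 = 968/3

968/3


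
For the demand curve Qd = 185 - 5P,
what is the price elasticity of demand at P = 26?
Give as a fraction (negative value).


dQ/dP = -5
At P = 26: Q = 185 - 5*26 = 55
E = (dQ/dP)(P/Q) = (-5)(26/55) = -26/11

-26/11


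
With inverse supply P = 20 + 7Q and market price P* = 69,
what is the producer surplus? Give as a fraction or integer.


Minimum supply price (at Q=0): P_min = 20
Quantity supplied at P* = 69:
Q* = (69 - 20)/7 = 7
PS = (1/2) * Q* * (P* - P_min)
PS = (1/2) * 7 * (69 - 20)
PS = (1/2) * 7 * 49 = 343/2

343/2


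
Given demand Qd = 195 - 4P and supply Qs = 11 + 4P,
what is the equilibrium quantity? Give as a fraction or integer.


First find equilibrium price:
195 - 4P = 11 + 4P
P* = 184/8 = 23
Then substitute into demand:
Q* = 195 - 4 * 23 = 103

103


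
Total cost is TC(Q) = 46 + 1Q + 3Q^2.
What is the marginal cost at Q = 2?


MC = dTC/dQ = 1 + 2*3*Q
At Q = 2:
MC = 1 + 6*2
MC = 1 + 12 = 13

13


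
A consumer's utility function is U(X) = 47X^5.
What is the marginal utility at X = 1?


MU = dU/dX = 47*5*X^(5-1)
MU = 235*X^4
At X = 1:
MU = 235 * 1^4
MU = 235 * 1 = 235

235


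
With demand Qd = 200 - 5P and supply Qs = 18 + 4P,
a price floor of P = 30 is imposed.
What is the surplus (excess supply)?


At P = 30:
Qd = 200 - 5*30 = 50
Qs = 18 + 4*30 = 138
Surplus = Qs - Qd = 138 - 50 = 88

88


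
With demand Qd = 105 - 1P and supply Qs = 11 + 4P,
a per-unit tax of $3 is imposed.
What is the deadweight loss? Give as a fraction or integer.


Pre-tax equilibrium quantity: Q* = 431/5
Post-tax equilibrium quantity: Q_tax = 419/5
Reduction in quantity: Q* - Q_tax = 12/5
DWL = (1/2) * tax * (Q* - Q_tax)
DWL = (1/2) * 3 * 12/5 = 18/5

18/5


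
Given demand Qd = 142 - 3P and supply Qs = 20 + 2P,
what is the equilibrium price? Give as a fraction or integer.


At equilibrium, Qd = Qs.
142 - 3P = 20 + 2P
142 - 20 = 3P + 2P
122 = 5P
P* = 122/5 = 122/5

122/5


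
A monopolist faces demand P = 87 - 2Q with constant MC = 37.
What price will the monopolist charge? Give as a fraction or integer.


MR = 87 - 4Q
Set MR = MC: 87 - 4Q = 37
Q* = 25/2
Substitute into demand:
P* = 87 - 2*25/2 = 62

62


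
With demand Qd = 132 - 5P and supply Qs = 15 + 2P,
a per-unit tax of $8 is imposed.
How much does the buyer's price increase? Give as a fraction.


With a per-unit tax, the buyer's price increase depends on relative slopes.
Supply slope: d = 2, Demand slope: b = 5
Buyer's price increase = d * tax / (b + d)
= 2 * 8 / (5 + 2)
= 16 / 7 = 16/7

16/7


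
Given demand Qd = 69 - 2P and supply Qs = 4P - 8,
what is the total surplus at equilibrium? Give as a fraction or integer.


Find equilibrium: 69 - 2P = 4P - 8
69 + 8 = 6P
P* = 77/6 = 77/6
Q* = 4*77/6 - 8 = 130/3
Inverse demand: P = 69/2 - Q/2, so P_max = 69/2
Inverse supply: P = 2 + Q/4, so P_min = 2
CS = (1/2) * 130/3 * (69/2 - 77/6) = 4225/9
PS = (1/2) * 130/3 * (77/6 - 2) = 4225/18
TS = CS + PS = 4225/9 + 4225/18 = 4225/6

4225/6


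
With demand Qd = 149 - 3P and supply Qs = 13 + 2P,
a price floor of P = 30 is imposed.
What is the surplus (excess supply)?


At P = 30:
Qd = 149 - 3*30 = 59
Qs = 13 + 2*30 = 73
Surplus = Qs - Qd = 73 - 59 = 14

14


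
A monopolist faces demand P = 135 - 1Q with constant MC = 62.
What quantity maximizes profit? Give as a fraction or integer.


TR = P*Q = (135 - 1Q)Q = 135Q - 1Q^2
MR = dTR/dQ = 135 - 2Q
Set MR = MC:
135 - 2Q = 62
73 = 2Q
Q* = 73/2 = 73/2

73/2


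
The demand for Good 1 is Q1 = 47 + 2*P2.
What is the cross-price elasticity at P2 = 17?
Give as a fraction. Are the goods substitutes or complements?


dQ1/dP2 = 2
At P2 = 17: Q1 = 47 + 2*17 = 81
Exy = (dQ1/dP2)(P2/Q1) = 2 * 17 / 81 = 34/81
Since Exy > 0, the goods are substitutes.

34/81 (substitutes)


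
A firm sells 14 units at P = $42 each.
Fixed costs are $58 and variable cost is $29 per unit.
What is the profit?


Total Revenue = P * Q = 42 * 14 = $588
Total Cost = FC + VC*Q = 58 + 29*14 = $464
Profit = TR - TC = 588 - 464 = $124

$124


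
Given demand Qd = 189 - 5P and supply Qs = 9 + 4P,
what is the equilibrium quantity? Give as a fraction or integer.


First find equilibrium price:
189 - 5P = 9 + 4P
P* = 180/9 = 20
Then substitute into demand:
Q* = 189 - 5 * 20 = 89

89


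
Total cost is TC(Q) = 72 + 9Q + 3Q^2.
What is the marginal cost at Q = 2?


MC = dTC/dQ = 9 + 2*3*Q
At Q = 2:
MC = 9 + 6*2
MC = 9 + 12 = 21

21


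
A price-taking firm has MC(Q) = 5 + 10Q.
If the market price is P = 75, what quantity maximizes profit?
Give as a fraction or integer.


In perfect competition, profit is maximized where P = MC.
75 = 5 + 10Q
70 = 10Q
Q* = 70/10 = 7

7


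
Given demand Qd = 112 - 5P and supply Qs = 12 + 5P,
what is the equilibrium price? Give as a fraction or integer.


At equilibrium, Qd = Qs.
112 - 5P = 12 + 5P
112 - 12 = 5P + 5P
100 = 10P
P* = 100/10 = 10

10


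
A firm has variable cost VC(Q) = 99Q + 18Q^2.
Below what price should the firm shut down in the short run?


AVC(Q) = VC(Q)/Q = 99 + 18Q
AVC is increasing in Q, so minimum AVC is at Q -> 0+.
Min AVC = 99
The firm should shut down if P < 99.

99


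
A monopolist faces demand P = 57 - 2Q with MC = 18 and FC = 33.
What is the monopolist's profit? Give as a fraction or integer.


MR = MC: 57 - 4Q = 18
Q* = 39/4
P* = 57 - 2*39/4 = 75/2
Profit = (P* - MC)*Q* - FC
= (75/2 - 18)*39/4 - 33
= 39/2*39/4 - 33
= 1521/8 - 33 = 1257/8

1257/8


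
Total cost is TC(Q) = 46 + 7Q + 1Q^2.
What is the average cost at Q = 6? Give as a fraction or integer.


TC(6) = 46 + 7*6 + 1*6^2
TC(6) = 46 + 42 + 36 = 124
AC = TC/Q = 124/6 = 62/3

62/3


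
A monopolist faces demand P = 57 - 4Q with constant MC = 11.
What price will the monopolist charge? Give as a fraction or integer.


MR = 57 - 8Q
Set MR = MC: 57 - 8Q = 11
Q* = 23/4
Substitute into demand:
P* = 57 - 4*23/4 = 34

34


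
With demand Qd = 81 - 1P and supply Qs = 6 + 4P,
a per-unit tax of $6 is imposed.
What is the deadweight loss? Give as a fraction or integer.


Pre-tax equilibrium quantity: Q* = 66
Post-tax equilibrium quantity: Q_tax = 306/5
Reduction in quantity: Q* - Q_tax = 24/5
DWL = (1/2) * tax * (Q* - Q_tax)
DWL = (1/2) * 6 * 24/5 = 72/5

72/5


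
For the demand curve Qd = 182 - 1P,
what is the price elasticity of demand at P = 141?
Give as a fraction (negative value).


dQ/dP = -1
At P = 141: Q = 182 - 1*141 = 41
E = (dQ/dP)(P/Q) = (-1)(141/41) = -141/41

-141/41


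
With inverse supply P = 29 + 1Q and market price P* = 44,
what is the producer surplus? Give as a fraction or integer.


Minimum supply price (at Q=0): P_min = 29
Quantity supplied at P* = 44:
Q* = (44 - 29)/1 = 15
PS = (1/2) * Q* * (P* - P_min)
PS = (1/2) * 15 * (44 - 29)
PS = (1/2) * 15 * 15 = 225/2

225/2


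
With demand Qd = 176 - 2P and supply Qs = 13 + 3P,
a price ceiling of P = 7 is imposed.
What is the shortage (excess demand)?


At P = 7:
Qd = 176 - 2*7 = 162
Qs = 13 + 3*7 = 34
Shortage = Qd - Qs = 162 - 34 = 128

128


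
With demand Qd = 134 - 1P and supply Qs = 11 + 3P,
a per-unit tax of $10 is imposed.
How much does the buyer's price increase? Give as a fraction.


With a per-unit tax, the buyer's price increase depends on relative slopes.
Supply slope: d = 3, Demand slope: b = 1
Buyer's price increase = d * tax / (b + d)
= 3 * 10 / (1 + 3)
= 30 / 4 = 15/2

15/2


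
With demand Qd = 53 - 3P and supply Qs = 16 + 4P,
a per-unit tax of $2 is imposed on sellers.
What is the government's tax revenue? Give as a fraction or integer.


With tax on sellers, new supply: Qs' = 16 + 4(P - 2)
= 8 + 4P
New equilibrium quantity:
Q_new = 236/7
Tax revenue = tax * Q_new = 2 * 236/7 = 472/7

472/7


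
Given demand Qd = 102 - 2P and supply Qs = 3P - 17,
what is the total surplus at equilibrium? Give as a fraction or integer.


Find equilibrium: 102 - 2P = 3P - 17
102 + 17 = 5P
P* = 119/5 = 119/5
Q* = 3*119/5 - 17 = 272/5
Inverse demand: P = 51 - Q/2, so P_max = 51
Inverse supply: P = 17/3 + Q/3, so P_min = 17/3
CS = (1/2) * 272/5 * (51 - 119/5) = 18496/25
PS = (1/2) * 272/5 * (119/5 - 17/3) = 36992/75
TS = CS + PS = 18496/25 + 36992/75 = 18496/15

18496/15


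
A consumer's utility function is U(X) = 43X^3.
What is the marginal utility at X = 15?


MU = dU/dX = 43*3*X^(3-1)
MU = 129*X^2
At X = 15:
MU = 129 * 15^2
MU = 129 * 225 = 29025

29025


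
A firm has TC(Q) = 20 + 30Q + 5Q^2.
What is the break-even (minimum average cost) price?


AC(Q) = 20/Q + 30 + 5Q
To minimize: dAC/dQ = -20/Q^2 + 5 = 0
Q^2 = 20/5 = 4
Q* = 2
Min AC = 20/2 + 30 + 5*2
Min AC = 10 + 30 + 10 = 50

50


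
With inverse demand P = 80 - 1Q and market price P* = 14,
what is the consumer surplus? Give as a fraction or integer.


Maximum willingness to pay (at Q=0): P_max = 80
Quantity demanded at P* = 14:
Q* = (80 - 14)/1 = 66
CS = (1/2) * Q* * (P_max - P*)
CS = (1/2) * 66 * (80 - 14)
CS = (1/2) * 66 * 66 = 2178

2178


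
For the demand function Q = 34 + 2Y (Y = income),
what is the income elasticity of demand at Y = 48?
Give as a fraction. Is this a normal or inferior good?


dQ/dY = 2
At Y = 48: Q = 34 + 2*48 = 130
Ey = (dQ/dY)(Y/Q) = 2 * 48 / 130 = 48/65
Since Ey > 0, this is a normal good.

48/65 (normal good)


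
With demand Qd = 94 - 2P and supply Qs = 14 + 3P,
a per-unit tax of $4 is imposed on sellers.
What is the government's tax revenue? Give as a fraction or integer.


With tax on sellers, new supply: Qs' = 14 + 3(P - 4)
= 2 + 3P
New equilibrium quantity:
Q_new = 286/5
Tax revenue = tax * Q_new = 4 * 286/5 = 1144/5

1144/5


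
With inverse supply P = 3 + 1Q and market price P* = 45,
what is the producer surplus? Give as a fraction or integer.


Minimum supply price (at Q=0): P_min = 3
Quantity supplied at P* = 45:
Q* = (45 - 3)/1 = 42
PS = (1/2) * Q* * (P* - P_min)
PS = (1/2) * 42 * (45 - 3)
PS = (1/2) * 42 * 42 = 882

882


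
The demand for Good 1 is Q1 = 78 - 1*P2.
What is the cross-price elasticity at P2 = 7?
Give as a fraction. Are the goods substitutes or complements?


dQ1/dP2 = -1
At P2 = 7: Q1 = 78 - 1*7 = 71
Exy = (dQ1/dP2)(P2/Q1) = -1 * 7 / 71 = -7/71
Since Exy < 0, the goods are complements.

-7/71 (complements)


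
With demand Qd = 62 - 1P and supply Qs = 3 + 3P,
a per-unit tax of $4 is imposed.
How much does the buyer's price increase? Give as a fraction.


With a per-unit tax, the buyer's price increase depends on relative slopes.
Supply slope: d = 3, Demand slope: b = 1
Buyer's price increase = d * tax / (b + d)
= 3 * 4 / (1 + 3)
= 12 / 4 = 3

3


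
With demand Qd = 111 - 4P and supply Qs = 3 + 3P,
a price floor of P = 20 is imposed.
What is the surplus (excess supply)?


At P = 20:
Qd = 111 - 4*20 = 31
Qs = 3 + 3*20 = 63
Surplus = Qs - Qd = 63 - 31 = 32

32


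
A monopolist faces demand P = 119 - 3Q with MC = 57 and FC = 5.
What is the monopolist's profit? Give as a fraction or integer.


MR = MC: 119 - 6Q = 57
Q* = 31/3
P* = 119 - 3*31/3 = 88
Profit = (P* - MC)*Q* - FC
= (88 - 57)*31/3 - 5
= 31*31/3 - 5
= 961/3 - 5 = 946/3

946/3


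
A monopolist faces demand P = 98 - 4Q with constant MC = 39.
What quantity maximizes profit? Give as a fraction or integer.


TR = P*Q = (98 - 4Q)Q = 98Q - 4Q^2
MR = dTR/dQ = 98 - 8Q
Set MR = MC:
98 - 8Q = 39
59 = 8Q
Q* = 59/8 = 59/8

59/8


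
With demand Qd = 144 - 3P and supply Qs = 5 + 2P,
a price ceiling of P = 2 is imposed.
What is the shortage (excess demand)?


At P = 2:
Qd = 144 - 3*2 = 138
Qs = 5 + 2*2 = 9
Shortage = Qd - Qs = 138 - 9 = 129

129


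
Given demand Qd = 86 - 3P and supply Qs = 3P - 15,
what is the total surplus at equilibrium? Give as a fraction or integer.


Find equilibrium: 86 - 3P = 3P - 15
86 + 15 = 6P
P* = 101/6 = 101/6
Q* = 3*101/6 - 15 = 71/2
Inverse demand: P = 86/3 - Q/3, so P_max = 86/3
Inverse supply: P = 5 + Q/3, so P_min = 5
CS = (1/2) * 71/2 * (86/3 - 101/6) = 5041/24
PS = (1/2) * 71/2 * (101/6 - 5) = 5041/24
TS = CS + PS = 5041/24 + 5041/24 = 5041/12

5041/12


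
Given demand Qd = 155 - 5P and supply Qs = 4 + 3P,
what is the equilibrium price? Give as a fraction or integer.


At equilibrium, Qd = Qs.
155 - 5P = 4 + 3P
155 - 4 = 5P + 3P
151 = 8P
P* = 151/8 = 151/8

151/8


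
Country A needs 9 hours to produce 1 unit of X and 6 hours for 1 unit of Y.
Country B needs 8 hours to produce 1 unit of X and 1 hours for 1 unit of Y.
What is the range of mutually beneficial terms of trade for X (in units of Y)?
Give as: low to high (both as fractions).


Opportunity cost of X for Country A = hours_X / hours_Y = 9/6 = 3/2 units of Y
Opportunity cost of X for Country B = hours_X / hours_Y = 8/1 = 8 units of Y
Terms of trade must be between the two opportunity costs.
Range: 3/2 to 8

3/2 to 8


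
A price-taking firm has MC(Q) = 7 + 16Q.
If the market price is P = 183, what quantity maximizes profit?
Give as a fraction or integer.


In perfect competition, profit is maximized where P = MC.
183 = 7 + 16Q
176 = 16Q
Q* = 176/16 = 11

11


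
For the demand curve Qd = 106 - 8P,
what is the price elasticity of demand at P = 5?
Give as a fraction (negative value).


dQ/dP = -8
At P = 5: Q = 106 - 8*5 = 66
E = (dQ/dP)(P/Q) = (-8)(5/66) = -20/33

-20/33


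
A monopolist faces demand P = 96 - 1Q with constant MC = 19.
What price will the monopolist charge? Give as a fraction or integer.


MR = 96 - 2Q
Set MR = MC: 96 - 2Q = 19
Q* = 77/2
Substitute into demand:
P* = 96 - 1*77/2 = 115/2

115/2


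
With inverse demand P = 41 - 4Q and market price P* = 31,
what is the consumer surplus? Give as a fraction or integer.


Maximum willingness to pay (at Q=0): P_max = 41
Quantity demanded at P* = 31:
Q* = (41 - 31)/4 = 5/2
CS = (1/2) * Q* * (P_max - P*)
CS = (1/2) * 5/2 * (41 - 31)
CS = (1/2) * 5/2 * 10 = 25/2

25/2


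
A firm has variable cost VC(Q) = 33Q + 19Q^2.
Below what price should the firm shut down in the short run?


AVC(Q) = VC(Q)/Q = 33 + 19Q
AVC is increasing in Q, so minimum AVC is at Q -> 0+.
Min AVC = 33
The firm should shut down if P < 33.

33


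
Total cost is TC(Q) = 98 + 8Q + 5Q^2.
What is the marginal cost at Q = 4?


MC = dTC/dQ = 8 + 2*5*Q
At Q = 4:
MC = 8 + 10*4
MC = 8 + 40 = 48

48


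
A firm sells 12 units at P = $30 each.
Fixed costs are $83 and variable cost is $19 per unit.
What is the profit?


Total Revenue = P * Q = 30 * 12 = $360
Total Cost = FC + VC*Q = 83 + 19*12 = $311
Profit = TR - TC = 360 - 311 = $49

$49


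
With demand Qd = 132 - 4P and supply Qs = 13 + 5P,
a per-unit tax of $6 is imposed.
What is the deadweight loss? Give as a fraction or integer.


Pre-tax equilibrium quantity: Q* = 712/9
Post-tax equilibrium quantity: Q_tax = 592/9
Reduction in quantity: Q* - Q_tax = 40/3
DWL = (1/2) * tax * (Q* - Q_tax)
DWL = (1/2) * 6 * 40/3 = 40

40


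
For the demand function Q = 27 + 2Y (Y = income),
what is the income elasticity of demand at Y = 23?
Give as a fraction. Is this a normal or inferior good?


dQ/dY = 2
At Y = 23: Q = 27 + 2*23 = 73
Ey = (dQ/dY)(Y/Q) = 2 * 23 / 73 = 46/73
Since Ey > 0, this is a normal good.

46/73 (normal good)


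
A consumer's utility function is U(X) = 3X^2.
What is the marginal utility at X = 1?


MU = dU/dX = 3*2*X^(2-1)
MU = 6*X^1
At X = 1:
MU = 6 * 1^1
MU = 6 * 1 = 6

6


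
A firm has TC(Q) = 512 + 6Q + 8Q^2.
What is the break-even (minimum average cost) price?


AC(Q) = 512/Q + 6 + 8Q
To minimize: dAC/dQ = -512/Q^2 + 8 = 0
Q^2 = 512/8 = 64
Q* = 8
Min AC = 512/8 + 6 + 8*8
Min AC = 64 + 6 + 64 = 134

134


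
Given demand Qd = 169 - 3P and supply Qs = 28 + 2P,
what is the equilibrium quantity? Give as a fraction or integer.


First find equilibrium price:
169 - 3P = 28 + 2P
P* = 141/5 = 141/5
Then substitute into demand:
Q* = 169 - 3 * 141/5 = 422/5

422/5


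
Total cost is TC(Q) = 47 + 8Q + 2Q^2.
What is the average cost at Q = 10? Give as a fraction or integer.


TC(10) = 47 + 8*10 + 2*10^2
TC(10) = 47 + 80 + 200 = 327
AC = TC/Q = 327/10 = 327/10

327/10


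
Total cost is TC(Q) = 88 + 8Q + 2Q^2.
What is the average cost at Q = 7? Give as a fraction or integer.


TC(7) = 88 + 8*7 + 2*7^2
TC(7) = 88 + 56 + 98 = 242
AC = TC/Q = 242/7 = 242/7

242/7


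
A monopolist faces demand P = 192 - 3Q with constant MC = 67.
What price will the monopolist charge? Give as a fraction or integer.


MR = 192 - 6Q
Set MR = MC: 192 - 6Q = 67
Q* = 125/6
Substitute into demand:
P* = 192 - 3*125/6 = 259/2

259/2


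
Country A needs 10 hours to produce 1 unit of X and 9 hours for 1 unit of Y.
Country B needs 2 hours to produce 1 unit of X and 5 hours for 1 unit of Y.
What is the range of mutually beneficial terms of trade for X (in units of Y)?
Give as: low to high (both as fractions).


Opportunity cost of X for Country A = hours_X / hours_Y = 10/9 = 10/9 units of Y
Opportunity cost of X for Country B = hours_X / hours_Y = 2/5 = 2/5 units of Y
Terms of trade must be between the two opportunity costs.
Range: 2/5 to 10/9

2/5 to 10/9


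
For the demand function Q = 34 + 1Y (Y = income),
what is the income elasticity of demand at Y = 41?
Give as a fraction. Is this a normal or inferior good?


dQ/dY = 1
At Y = 41: Q = 34 + 1*41 = 75
Ey = (dQ/dY)(Y/Q) = 1 * 41 / 75 = 41/75
Since Ey > 0, this is a normal good.

41/75 (normal good)
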